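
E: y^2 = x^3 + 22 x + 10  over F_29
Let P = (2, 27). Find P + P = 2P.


Doubling: s = (3 x1^2 + a) / (2 y1)
s = (3*2^2 + 22) / (2*27) mod 29 = 6
x3 = s^2 - 2 x1 mod 29 = 6^2 - 2*2 = 3
y3 = s (x1 - x3) - y1 mod 29 = 6 * (2 - 3) - 27 = 25

2P = (3, 25)


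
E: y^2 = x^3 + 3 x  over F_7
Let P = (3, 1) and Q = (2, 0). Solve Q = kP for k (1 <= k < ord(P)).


Enumerate multiples of P until we hit Q = (2, 0):
  1P = (3, 1)
  2P = (2, 0)
Match found at i = 2.

k = 2


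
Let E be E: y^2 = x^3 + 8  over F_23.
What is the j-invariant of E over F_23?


Delta = -16(4 a^3 + 27 b^2) mod 23 = 21
-1728 * (4 a)^3 = -1728 * (4*0)^3 mod 23 = 0
j = 0 * 21^(-1) mod 23 = 0

j = 0 (mod 23)


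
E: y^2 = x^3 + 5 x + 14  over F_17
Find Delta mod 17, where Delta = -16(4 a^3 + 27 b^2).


4 a^3 + 27 b^2 = 4*5^3 + 27*14^2 = 500 + 5292 = 5792
Delta = -16 * (5792) = -92672
Delta mod 17 = 12

Delta = 12 (mod 17)


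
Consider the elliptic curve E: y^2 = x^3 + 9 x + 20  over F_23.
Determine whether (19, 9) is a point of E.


Check whether y^2 = x^3 + 9 x + 20 (mod 23) for (x, y) = (19, 9).
LHS: y^2 = 9^2 mod 23 = 12
RHS: x^3 + 9 x + 20 = 19^3 + 9*19 + 20 mod 23 = 12
LHS = RHS

Yes, on the curve


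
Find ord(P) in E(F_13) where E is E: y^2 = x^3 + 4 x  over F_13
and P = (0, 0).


Compute successive multiples of P until we hit O:
  1P = (0, 0)
  2P = O

ord(P) = 2


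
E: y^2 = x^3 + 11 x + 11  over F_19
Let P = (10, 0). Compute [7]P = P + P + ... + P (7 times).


k = 7 = 111_2 (binary, LSB first: 111)
Double-and-add from P = (10, 0):
  bit 0 = 1: acc = O + (10, 0) = (10, 0)
  bit 1 = 1: acc = (10, 0) + O = (10, 0)
  bit 2 = 1: acc = (10, 0) + O = (10, 0)

7P = (10, 0)


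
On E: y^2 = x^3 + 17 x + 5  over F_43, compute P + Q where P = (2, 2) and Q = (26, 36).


P != Q, so use the chord formula.
s = (y2 - y1) / (x2 - x1) = (34) / (24) mod 43 = 5
x3 = s^2 - x1 - x2 mod 43 = 5^2 - 2 - 26 = 40
y3 = s (x1 - x3) - y1 mod 43 = 5 * (2 - 40) - 2 = 23

P + Q = (40, 23)


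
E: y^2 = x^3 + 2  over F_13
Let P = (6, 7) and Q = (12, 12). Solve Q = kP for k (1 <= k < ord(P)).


Enumerate multiples of P until we hit Q = (12, 12):
  1P = (6, 7)
  2P = (4, 1)
  3P = (12, 1)
  4P = (9, 9)
  5P = (10, 12)
  6P = (1, 9)
  7P = (2, 7)
  8P = (5, 6)
  9P = (3, 9)
  10P = (3, 4)
  11P = (5, 7)
  12P = (2, 6)
  13P = (1, 4)
  14P = (10, 1)
  15P = (9, 4)
  16P = (12, 12)
Match found at i = 16.

k = 16


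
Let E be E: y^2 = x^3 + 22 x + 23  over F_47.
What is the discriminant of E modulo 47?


4 a^3 + 27 b^2 = 4*22^3 + 27*23^2 = 42592 + 14283 = 56875
Delta = -16 * (56875) = -910000
Delta mod 47 = 14

Delta = 14 (mod 47)


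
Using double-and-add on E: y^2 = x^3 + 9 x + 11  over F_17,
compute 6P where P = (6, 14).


k = 6 = 110_2 (binary, LSB first: 011)
Double-and-add from P = (6, 14):
  bit 0 = 0: acc unchanged = O
  bit 1 = 1: acc = O + (7, 14) = (7, 14)
  bit 2 = 1: acc = (7, 14) + (16, 16) = (10, 8)

6P = (10, 8)


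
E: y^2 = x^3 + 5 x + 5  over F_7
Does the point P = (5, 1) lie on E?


Check whether y^2 = x^3 + 5 x + 5 (mod 7) for (x, y) = (5, 1).
LHS: y^2 = 1^2 mod 7 = 1
RHS: x^3 + 5 x + 5 = 5^3 + 5*5 + 5 mod 7 = 1
LHS = RHS

Yes, on the curve


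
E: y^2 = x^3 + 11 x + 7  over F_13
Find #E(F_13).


For each x in F_13, count y with y^2 = x^3 + 11 x + 7 mod 13:
  x = 6: RHS = 3, y in [4, 9]  -> 2 point(s)
  x = 8: RHS = 9, y in [3, 10]  -> 2 point(s)
  x = 9: RHS = 3, y in [4, 9]  -> 2 point(s)
  x = 10: RHS = 12, y in [5, 8]  -> 2 point(s)
  x = 11: RHS = 3, y in [4, 9]  -> 2 point(s)
Affine points: 10. Add the point at infinity: total = 11.

#E(F_13) = 11


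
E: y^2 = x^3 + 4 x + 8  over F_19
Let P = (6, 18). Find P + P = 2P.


Doubling: s = (3 x1^2 + a) / (2 y1)
s = (3*6^2 + 4) / (2*18) mod 19 = 1
x3 = s^2 - 2 x1 mod 19 = 1^2 - 2*6 = 8
y3 = s (x1 - x3) - y1 mod 19 = 1 * (6 - 8) - 18 = 18

2P = (8, 18)


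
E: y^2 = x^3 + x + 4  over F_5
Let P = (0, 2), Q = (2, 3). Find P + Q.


P != Q, so use the chord formula.
s = (y2 - y1) / (x2 - x1) = (1) / (2) mod 5 = 3
x3 = s^2 - x1 - x2 mod 5 = 3^2 - 0 - 2 = 2
y3 = s (x1 - x3) - y1 mod 5 = 3 * (0 - 2) - 2 = 2

P + Q = (2, 2)


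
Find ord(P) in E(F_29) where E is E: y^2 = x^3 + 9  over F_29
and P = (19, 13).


Compute successive multiples of P until we hit O:
  1P = (19, 13)
  2P = (15, 22)
  3P = (20, 11)
  4P = (23, 24)
  5P = (0, 3)
  6P = (11, 8)
  7P = (8, 12)
  8P = (8, 17)
  ... (continuing to 15P)
  15P = O

ord(P) = 15


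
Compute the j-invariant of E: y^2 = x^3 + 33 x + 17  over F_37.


Delta = -16(4 a^3 + 27 b^2) mod 37 = 16
-1728 * (4 a)^3 = -1728 * (4*33)^3 mod 37 = 10
j = 10 * 16^(-1) mod 37 = 33

j = 33 (mod 37)


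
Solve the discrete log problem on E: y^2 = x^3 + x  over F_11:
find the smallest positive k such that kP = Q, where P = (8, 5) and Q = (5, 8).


Enumerate multiples of P until we hit Q = (5, 8):
  1P = (8, 5)
  2P = (9, 1)
  3P = (10, 3)
  4P = (5, 3)
  5P = (7, 3)
  6P = (0, 0)
  7P = (7, 8)
  8P = (5, 8)
Match found at i = 8.

k = 8


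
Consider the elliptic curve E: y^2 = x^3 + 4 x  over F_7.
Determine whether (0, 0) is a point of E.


Check whether y^2 = x^3 + 4 x + 0 (mod 7) for (x, y) = (0, 0).
LHS: y^2 = 0^2 mod 7 = 0
RHS: x^3 + 4 x + 0 = 0^3 + 4*0 + 0 mod 7 = 0
LHS = RHS

Yes, on the curve


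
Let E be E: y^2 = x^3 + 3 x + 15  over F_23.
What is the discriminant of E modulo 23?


4 a^3 + 27 b^2 = 4*3^3 + 27*15^2 = 108 + 6075 = 6183
Delta = -16 * (6183) = -98928
Delta mod 23 = 18

Delta = 18 (mod 23)


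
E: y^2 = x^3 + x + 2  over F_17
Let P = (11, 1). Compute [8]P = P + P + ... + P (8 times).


k = 8 = 1000_2 (binary, LSB first: 0001)
Double-and-add from P = (11, 1):
  bit 0 = 0: acc unchanged = O
  bit 1 = 0: acc unchanged = O
  bit 2 = 0: acc unchanged = O
  bit 3 = 1: acc = O + (12, 5) = (12, 5)

8P = (12, 5)


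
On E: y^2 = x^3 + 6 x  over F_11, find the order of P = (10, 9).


Compute successive multiples of P until we hit O:
  1P = (10, 9)
  2P = (5, 10)
  3P = (0, 0)
  4P = (5, 1)
  5P = (10, 2)
  6P = O

ord(P) = 6


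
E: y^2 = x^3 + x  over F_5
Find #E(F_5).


For each x in F_5, count y with y^2 = x^3 + 1 x + 0 mod 5:
  x = 0: RHS = 0, y in [0]  -> 1 point(s)
  x = 2: RHS = 0, y in [0]  -> 1 point(s)
  x = 3: RHS = 0, y in [0]  -> 1 point(s)
Affine points: 3. Add the point at infinity: total = 4.

#E(F_5) = 4


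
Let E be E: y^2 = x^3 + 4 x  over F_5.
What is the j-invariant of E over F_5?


Delta = -16(4 a^3 + 27 b^2) mod 5 = 4
-1728 * (4 a)^3 = -1728 * (4*4)^3 mod 5 = 2
j = 2 * 4^(-1) mod 5 = 3

j = 3 (mod 5)


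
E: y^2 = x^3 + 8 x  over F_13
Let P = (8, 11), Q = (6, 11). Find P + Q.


P != Q, so use the chord formula.
s = (y2 - y1) / (x2 - x1) = (0) / (11) mod 13 = 0
x3 = s^2 - x1 - x2 mod 13 = 0^2 - 8 - 6 = 12
y3 = s (x1 - x3) - y1 mod 13 = 0 * (8 - 12) - 11 = 2

P + Q = (12, 2)


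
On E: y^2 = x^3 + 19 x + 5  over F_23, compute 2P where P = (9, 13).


Doubling: s = (3 x1^2 + a) / (2 y1)
s = (3*9^2 + 19) / (2*13) mod 23 = 3
x3 = s^2 - 2 x1 mod 23 = 3^2 - 2*9 = 14
y3 = s (x1 - x3) - y1 mod 23 = 3 * (9 - 14) - 13 = 18

2P = (14, 18)


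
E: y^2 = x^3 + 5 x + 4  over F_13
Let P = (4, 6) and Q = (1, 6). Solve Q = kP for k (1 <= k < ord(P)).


Enumerate multiples of P until we hit Q = (1, 6):
  1P = (4, 6)
  2P = (6, 9)
  3P = (2, 10)
  4P = (11, 8)
  5P = (1, 6)
Match found at i = 5.

k = 5


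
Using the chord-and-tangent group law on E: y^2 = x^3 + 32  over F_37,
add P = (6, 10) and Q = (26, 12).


P != Q, so use the chord formula.
s = (y2 - y1) / (x2 - x1) = (2) / (20) mod 37 = 26
x3 = s^2 - x1 - x2 mod 37 = 26^2 - 6 - 26 = 15
y3 = s (x1 - x3) - y1 mod 37 = 26 * (6 - 15) - 10 = 15

P + Q = (15, 15)


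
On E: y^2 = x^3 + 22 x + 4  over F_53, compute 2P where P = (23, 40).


Doubling: s = (3 x1^2 + a) / (2 y1)
s = (3*23^2 + 22) / (2*40) mod 53 = 38
x3 = s^2 - 2 x1 mod 53 = 38^2 - 2*23 = 20
y3 = s (x1 - x3) - y1 mod 53 = 38 * (23 - 20) - 40 = 21

2P = (20, 21)


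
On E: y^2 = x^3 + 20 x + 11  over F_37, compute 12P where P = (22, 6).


k = 12 = 1100_2 (binary, LSB first: 0011)
Double-and-add from P = (22, 6):
  bit 0 = 0: acc unchanged = O
  bit 1 = 0: acc unchanged = O
  bit 2 = 1: acc = O + (36, 8) = (36, 8)
  bit 3 = 1: acc = (36, 8) + (23, 13) = (25, 2)

12P = (25, 2)


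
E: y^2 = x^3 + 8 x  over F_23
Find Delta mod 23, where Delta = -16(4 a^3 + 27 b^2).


4 a^3 + 27 b^2 = 4*8^3 + 27*0^2 = 2048 + 0 = 2048
Delta = -16 * (2048) = -32768
Delta mod 23 = 7

Delta = 7 (mod 23)


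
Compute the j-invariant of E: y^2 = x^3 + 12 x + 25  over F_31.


Delta = -16(4 a^3 + 27 b^2) mod 31 = 26
-1728 * (4 a)^3 = -1728 * (4*12)^3 mod 31 = 27
j = 27 * 26^(-1) mod 31 = 7

j = 7 (mod 31)


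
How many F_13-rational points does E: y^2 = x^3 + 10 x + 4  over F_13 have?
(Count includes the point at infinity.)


For each x in F_13, count y with y^2 = x^3 + 10 x + 4 mod 13:
  x = 0: RHS = 4, y in [2, 11]  -> 2 point(s)
  x = 3: RHS = 9, y in [3, 10]  -> 2 point(s)
  x = 4: RHS = 4, y in [2, 11]  -> 2 point(s)
  x = 5: RHS = 10, y in [6, 7]  -> 2 point(s)
  x = 7: RHS = 1, y in [1, 12]  -> 2 point(s)
  x = 9: RHS = 4, y in [2, 11]  -> 2 point(s)
  x = 10: RHS = 12, y in [5, 8]  -> 2 point(s)
Affine points: 14. Add the point at infinity: total = 15.

#E(F_13) = 15


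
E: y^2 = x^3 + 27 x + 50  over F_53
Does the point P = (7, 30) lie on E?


Check whether y^2 = x^3 + 27 x + 50 (mod 53) for (x, y) = (7, 30).
LHS: y^2 = 30^2 mod 53 = 52
RHS: x^3 + 27 x + 50 = 7^3 + 27*7 + 50 mod 53 = 52
LHS = RHS

Yes, on the curve


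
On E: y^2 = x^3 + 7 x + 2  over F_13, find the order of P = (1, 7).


Compute successive multiples of P until we hit O:
  1P = (1, 7)
  2P = (7, 11)
  3P = (4, 4)
  4P = (9, 1)
  5P = (6, 0)
  6P = (9, 12)
  7P = (4, 9)
  8P = (7, 2)
  ... (continuing to 10P)
  10P = O

ord(P) = 10


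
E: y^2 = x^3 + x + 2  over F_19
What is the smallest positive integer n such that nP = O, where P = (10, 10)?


Compute successive multiples of P until we hit O:
  1P = (10, 10)
  2P = (8, 3)
  3P = (18, 0)
  4P = (8, 16)
  5P = (10, 9)
  6P = O

ord(P) = 6


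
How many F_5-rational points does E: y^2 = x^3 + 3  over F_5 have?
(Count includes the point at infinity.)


For each x in F_5, count y with y^2 = x^3 + 0 x + 3 mod 5:
  x = 1: RHS = 4, y in [2, 3]  -> 2 point(s)
  x = 2: RHS = 1, y in [1, 4]  -> 2 point(s)
  x = 3: RHS = 0, y in [0]  -> 1 point(s)
Affine points: 5. Add the point at infinity: total = 6.

#E(F_5) = 6


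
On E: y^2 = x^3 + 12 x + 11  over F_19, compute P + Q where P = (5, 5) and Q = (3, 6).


P != Q, so use the chord formula.
s = (y2 - y1) / (x2 - x1) = (1) / (17) mod 19 = 9
x3 = s^2 - x1 - x2 mod 19 = 9^2 - 5 - 3 = 16
y3 = s (x1 - x3) - y1 mod 19 = 9 * (5 - 16) - 5 = 10

P + Q = (16, 10)


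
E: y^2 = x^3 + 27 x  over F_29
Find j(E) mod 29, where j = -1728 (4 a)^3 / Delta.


Delta = -16(4 a^3 + 27 b^2) mod 29 = 19
-1728 * (4 a)^3 = -1728 * (4*27)^3 mod 29 = 4
j = 4 * 19^(-1) mod 29 = 17

j = 17 (mod 29)


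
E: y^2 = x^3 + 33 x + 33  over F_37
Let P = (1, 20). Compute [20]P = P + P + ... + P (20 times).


k = 20 = 10100_2 (binary, LSB first: 00101)
Double-and-add from P = (1, 20):
  bit 0 = 0: acc unchanged = O
  bit 1 = 0: acc unchanged = O
  bit 2 = 1: acc = O + (5, 8) = (5, 8)
  bit 3 = 0: acc unchanged = (5, 8)
  bit 4 = 1: acc = (5, 8) + (35, 12) = (23, 34)

20P = (23, 34)


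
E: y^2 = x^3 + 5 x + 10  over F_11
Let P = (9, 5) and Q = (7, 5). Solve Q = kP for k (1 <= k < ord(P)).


Enumerate multiples of P until we hit Q = (7, 5):
  1P = (9, 5)
  2P = (7, 5)
Match found at i = 2.

k = 2


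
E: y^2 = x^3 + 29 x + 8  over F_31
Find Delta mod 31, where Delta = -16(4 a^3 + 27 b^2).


4 a^3 + 27 b^2 = 4*29^3 + 27*8^2 = 97556 + 1728 = 99284
Delta = -16 * (99284) = -1588544
Delta mod 31 = 20

Delta = 20 (mod 31)


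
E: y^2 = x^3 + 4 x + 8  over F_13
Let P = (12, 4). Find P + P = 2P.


Doubling: s = (3 x1^2 + a) / (2 y1)
s = (3*12^2 + 4) / (2*4) mod 13 = 9
x3 = s^2 - 2 x1 mod 13 = 9^2 - 2*12 = 5
y3 = s (x1 - x3) - y1 mod 13 = 9 * (12 - 5) - 4 = 7

2P = (5, 7)


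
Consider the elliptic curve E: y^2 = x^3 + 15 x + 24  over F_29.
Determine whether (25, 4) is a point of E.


Check whether y^2 = x^3 + 15 x + 24 (mod 29) for (x, y) = (25, 4).
LHS: y^2 = 4^2 mod 29 = 16
RHS: x^3 + 15 x + 24 = 25^3 + 15*25 + 24 mod 29 = 16
LHS = RHS

Yes, on the curve


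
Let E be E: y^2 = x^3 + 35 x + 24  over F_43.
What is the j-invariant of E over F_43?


Delta = -16(4 a^3 + 27 b^2) mod 43 = 11
-1728 * (4 a)^3 = -1728 * (4*35)^3 mod 43 = 16
j = 16 * 11^(-1) mod 43 = 21

j = 21 (mod 43)


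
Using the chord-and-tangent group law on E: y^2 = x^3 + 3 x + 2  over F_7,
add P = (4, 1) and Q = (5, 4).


P != Q, so use the chord formula.
s = (y2 - y1) / (x2 - x1) = (3) / (1) mod 7 = 3
x3 = s^2 - x1 - x2 mod 7 = 3^2 - 4 - 5 = 0
y3 = s (x1 - x3) - y1 mod 7 = 3 * (4 - 0) - 1 = 4

P + Q = (0, 4)


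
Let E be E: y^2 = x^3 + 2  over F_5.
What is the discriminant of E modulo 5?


4 a^3 + 27 b^2 = 4*0^3 + 27*2^2 = 0 + 108 = 108
Delta = -16 * (108) = -1728
Delta mod 5 = 2

Delta = 2 (mod 5)


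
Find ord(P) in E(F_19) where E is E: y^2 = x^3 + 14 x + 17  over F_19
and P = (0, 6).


Compute successive multiples of P until we hit O:
  1P = (0, 6)
  2P = (4, 2)
  3P = (16, 10)
  4P = (9, 6)
  5P = (10, 13)
  6P = (15, 12)
  7P = (11, 1)
  8P = (17, 0)
  ... (continuing to 16P)
  16P = O

ord(P) = 16


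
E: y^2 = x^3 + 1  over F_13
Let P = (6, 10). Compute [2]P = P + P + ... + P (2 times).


k = 2 = 10_2 (binary, LSB first: 01)
Double-and-add from P = (6, 10):
  bit 0 = 0: acc unchanged = O
  bit 1 = 1: acc = O + (0, 12) = (0, 12)

2P = (0, 12)


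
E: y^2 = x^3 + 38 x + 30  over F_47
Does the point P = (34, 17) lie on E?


Check whether y^2 = x^3 + 38 x + 30 (mod 47) for (x, y) = (34, 17).
LHS: y^2 = 17^2 mod 47 = 7
RHS: x^3 + 38 x + 30 = 34^3 + 38*34 + 30 mod 47 = 18
LHS != RHS

No, not on the curve


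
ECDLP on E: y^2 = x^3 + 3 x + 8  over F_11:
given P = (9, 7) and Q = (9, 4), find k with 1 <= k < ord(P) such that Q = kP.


Enumerate multiples of P until we hit Q = (9, 4):
  1P = (9, 7)
  2P = (7, 3)
  3P = (10, 2)
  4P = (6, 0)
  5P = (10, 9)
  6P = (7, 8)
  7P = (9, 4)
Match found at i = 7.

k = 7


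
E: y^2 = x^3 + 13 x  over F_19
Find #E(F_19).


For each x in F_19, count y with y^2 = x^3 + 13 x + 0 mod 19:
  x = 0: RHS = 0, y in [0]  -> 1 point(s)
  x = 3: RHS = 9, y in [3, 16]  -> 2 point(s)
  x = 5: RHS = 0, y in [0]  -> 1 point(s)
  x = 6: RHS = 9, y in [3, 16]  -> 2 point(s)
  x = 7: RHS = 16, y in [4, 15]  -> 2 point(s)
  x = 10: RHS = 9, y in [3, 16]  -> 2 point(s)
  x = 11: RHS = 11, y in [7, 12]  -> 2 point(s)
  x = 14: RHS = 0, y in [0]  -> 1 point(s)
  x = 15: RHS = 17, y in [6, 13]  -> 2 point(s)
  x = 17: RHS = 4, y in [2, 17]  -> 2 point(s)
  x = 18: RHS = 5, y in [9, 10]  -> 2 point(s)
Affine points: 19. Add the point at infinity: total = 20.

#E(F_19) = 20


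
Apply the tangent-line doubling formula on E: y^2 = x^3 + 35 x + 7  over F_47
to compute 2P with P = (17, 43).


Doubling: s = (3 x1^2 + a) / (2 y1)
s = (3*17^2 + 35) / (2*43) mod 47 = 40
x3 = s^2 - 2 x1 mod 47 = 40^2 - 2*17 = 15
y3 = s (x1 - x3) - y1 mod 47 = 40 * (17 - 15) - 43 = 37

2P = (15, 37)


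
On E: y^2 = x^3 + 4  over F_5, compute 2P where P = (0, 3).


Doubling: s = (3 x1^2 + a) / (2 y1)
s = (3*0^2 + 0) / (2*3) mod 5 = 0
x3 = s^2 - 2 x1 mod 5 = 0^2 - 2*0 = 0
y3 = s (x1 - x3) - y1 mod 5 = 0 * (0 - 0) - 3 = 2

2P = (0, 2)


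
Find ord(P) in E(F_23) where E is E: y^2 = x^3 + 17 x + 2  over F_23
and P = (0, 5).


Compute successive multiples of P until we hit O:
  1P = (0, 5)
  2P = (16, 0)
  3P = (0, 18)
  4P = O

ord(P) = 4


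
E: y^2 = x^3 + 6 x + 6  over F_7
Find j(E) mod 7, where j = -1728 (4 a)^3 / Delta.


Delta = -16(4 a^3 + 27 b^2) mod 7 = 3
-1728 * (4 a)^3 = -1728 * (4*6)^3 mod 7 = 6
j = 6 * 3^(-1) mod 7 = 2

j = 2 (mod 7)


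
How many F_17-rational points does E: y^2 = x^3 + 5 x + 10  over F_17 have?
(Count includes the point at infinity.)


For each x in F_17, count y with y^2 = x^3 + 5 x + 10 mod 17:
  x = 1: RHS = 16, y in [4, 13]  -> 2 point(s)
  x = 3: RHS = 1, y in [1, 16]  -> 2 point(s)
  x = 4: RHS = 9, y in [3, 14]  -> 2 point(s)
  x = 6: RHS = 1, y in [1, 16]  -> 2 point(s)
  x = 8: RHS = 1, y in [1, 16]  -> 2 point(s)
  x = 9: RHS = 2, y in [6, 11]  -> 2 point(s)
  x = 11: RHS = 2, y in [6, 11]  -> 2 point(s)
  x = 12: RHS = 13, y in [8, 9]  -> 2 point(s)
  x = 14: RHS = 2, y in [6, 11]  -> 2 point(s)
  x = 15: RHS = 9, y in [3, 14]  -> 2 point(s)
  x = 16: RHS = 4, y in [2, 15]  -> 2 point(s)
Affine points: 22. Add the point at infinity: total = 23.

#E(F_17) = 23


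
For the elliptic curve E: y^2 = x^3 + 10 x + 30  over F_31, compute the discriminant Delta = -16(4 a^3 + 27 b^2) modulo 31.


4 a^3 + 27 b^2 = 4*10^3 + 27*30^2 = 4000 + 24300 = 28300
Delta = -16 * (28300) = -452800
Delta mod 31 = 17

Delta = 17 (mod 31)


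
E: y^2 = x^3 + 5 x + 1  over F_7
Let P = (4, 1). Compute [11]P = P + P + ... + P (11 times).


k = 11 = 1011_2 (binary, LSB first: 1101)
Double-and-add from P = (4, 1):
  bit 0 = 1: acc = O + (4, 1) = (4, 1)
  bit 1 = 1: acc = (4, 1) + (3, 1) = (0, 6)
  bit 2 = 0: acc unchanged = (0, 6)
  bit 3 = 1: acc = (0, 6) + (5, 5) = (4, 6)

11P = (4, 6)


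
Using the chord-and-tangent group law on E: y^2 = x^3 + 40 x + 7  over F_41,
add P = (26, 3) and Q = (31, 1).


P != Q, so use the chord formula.
s = (y2 - y1) / (x2 - x1) = (39) / (5) mod 41 = 16
x3 = s^2 - x1 - x2 mod 41 = 16^2 - 26 - 31 = 35
y3 = s (x1 - x3) - y1 mod 41 = 16 * (26 - 35) - 3 = 17

P + Q = (35, 17)


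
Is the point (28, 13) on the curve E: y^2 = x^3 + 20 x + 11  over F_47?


Check whether y^2 = x^3 + 20 x + 11 (mod 47) for (x, y) = (28, 13).
LHS: y^2 = 13^2 mod 47 = 28
RHS: x^3 + 20 x + 11 = 28^3 + 20*28 + 11 mod 47 = 10
LHS != RHS

No, not on the curve


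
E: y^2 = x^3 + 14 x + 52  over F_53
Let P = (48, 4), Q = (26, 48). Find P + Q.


P != Q, so use the chord formula.
s = (y2 - y1) / (x2 - x1) = (44) / (31) mod 53 = 51
x3 = s^2 - x1 - x2 mod 53 = 51^2 - 48 - 26 = 36
y3 = s (x1 - x3) - y1 mod 53 = 51 * (48 - 36) - 4 = 25

P + Q = (36, 25)


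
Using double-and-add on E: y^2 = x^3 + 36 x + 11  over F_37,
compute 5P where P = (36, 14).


k = 5 = 101_2 (binary, LSB first: 101)
Double-and-add from P = (36, 14):
  bit 0 = 1: acc = O + (36, 14) = (36, 14)
  bit 1 = 0: acc unchanged = (36, 14)
  bit 2 = 1: acc = (36, 14) + (6, 31) = (16, 24)

5P = (16, 24)


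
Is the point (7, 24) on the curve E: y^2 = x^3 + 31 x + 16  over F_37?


Check whether y^2 = x^3 + 31 x + 16 (mod 37) for (x, y) = (7, 24).
LHS: y^2 = 24^2 mod 37 = 21
RHS: x^3 + 31 x + 16 = 7^3 + 31*7 + 16 mod 37 = 21
LHS = RHS

Yes, on the curve


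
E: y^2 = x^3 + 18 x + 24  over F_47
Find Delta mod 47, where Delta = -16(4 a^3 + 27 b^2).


4 a^3 + 27 b^2 = 4*18^3 + 27*24^2 = 23328 + 15552 = 38880
Delta = -16 * (38880) = -622080
Delta mod 47 = 12

Delta = 12 (mod 47)


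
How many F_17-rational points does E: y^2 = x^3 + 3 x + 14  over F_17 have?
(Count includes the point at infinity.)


For each x in F_17, count y with y^2 = x^3 + 3 x + 14 mod 17:
  x = 1: RHS = 1, y in [1, 16]  -> 2 point(s)
  x = 3: RHS = 16, y in [4, 13]  -> 2 point(s)
  x = 5: RHS = 1, y in [1, 16]  -> 2 point(s)
  x = 7: RHS = 4, y in [2, 15]  -> 2 point(s)
  x = 11: RHS = 1, y in [1, 16]  -> 2 point(s)
  x = 15: RHS = 0, y in [0]  -> 1 point(s)
Affine points: 11. Add the point at infinity: total = 12.

#E(F_17) = 12


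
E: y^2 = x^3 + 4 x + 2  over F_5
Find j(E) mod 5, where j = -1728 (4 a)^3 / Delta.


Delta = -16(4 a^3 + 27 b^2) mod 5 = 1
-1728 * (4 a)^3 = -1728 * (4*4)^3 mod 5 = 2
j = 2 * 1^(-1) mod 5 = 2

j = 2 (mod 5)


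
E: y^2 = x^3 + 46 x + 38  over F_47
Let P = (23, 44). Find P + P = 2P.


Doubling: s = (3 x1^2 + a) / (2 y1)
s = (3*23^2 + 46) / (2*44) mod 47 = 2
x3 = s^2 - 2 x1 mod 47 = 2^2 - 2*23 = 5
y3 = s (x1 - x3) - y1 mod 47 = 2 * (23 - 5) - 44 = 39

2P = (5, 39)


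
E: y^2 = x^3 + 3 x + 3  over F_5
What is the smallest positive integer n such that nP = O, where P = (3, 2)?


Compute successive multiples of P until we hit O:
  1P = (3, 2)
  2P = (4, 3)
  3P = (4, 2)
  4P = (3, 3)
  5P = O

ord(P) = 5


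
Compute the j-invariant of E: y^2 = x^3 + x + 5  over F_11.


Delta = -16(4 a^3 + 27 b^2) mod 11 = 4
-1728 * (4 a)^3 = -1728 * (4*1)^3 mod 11 = 2
j = 2 * 4^(-1) mod 11 = 6

j = 6 (mod 11)


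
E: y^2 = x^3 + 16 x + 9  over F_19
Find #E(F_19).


For each x in F_19, count y with y^2 = x^3 + 16 x + 9 mod 19:
  x = 0: RHS = 9, y in [3, 16]  -> 2 point(s)
  x = 1: RHS = 7, y in [8, 11]  -> 2 point(s)
  x = 2: RHS = 11, y in [7, 12]  -> 2 point(s)
  x = 4: RHS = 4, y in [2, 17]  -> 2 point(s)
  x = 5: RHS = 5, y in [9, 10]  -> 2 point(s)
  x = 6: RHS = 17, y in [6, 13]  -> 2 point(s)
  x = 13: RHS = 1, y in [1, 18]  -> 2 point(s)
  x = 17: RHS = 7, y in [8, 11]  -> 2 point(s)
  x = 18: RHS = 11, y in [7, 12]  -> 2 point(s)
Affine points: 18. Add the point at infinity: total = 19.

#E(F_19) = 19


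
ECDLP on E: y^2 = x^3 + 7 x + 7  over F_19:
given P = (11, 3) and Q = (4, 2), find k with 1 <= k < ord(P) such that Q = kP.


Enumerate multiples of P until we hit Q = (4, 2):
  1P = (11, 3)
  2P = (4, 17)
  3P = (8, 10)
  4P = (16, 15)
  5P = (16, 4)
  6P = (8, 9)
  7P = (4, 2)
Match found at i = 7.

k = 7


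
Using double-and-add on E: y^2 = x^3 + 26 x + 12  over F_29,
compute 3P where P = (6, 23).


k = 3 = 11_2 (binary, LSB first: 11)
Double-and-add from P = (6, 23):
  bit 0 = 1: acc = O + (6, 23) = (6, 23)
  bit 1 = 1: acc = (6, 23) + (12, 15) = (16, 0)

3P = (16, 0)


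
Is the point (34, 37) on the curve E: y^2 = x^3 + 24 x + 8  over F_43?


Check whether y^2 = x^3 + 24 x + 8 (mod 43) for (x, y) = (34, 37).
LHS: y^2 = 37^2 mod 43 = 36
RHS: x^3 + 24 x + 8 = 34^3 + 24*34 + 8 mod 43 = 9
LHS != RHS

No, not on the curve


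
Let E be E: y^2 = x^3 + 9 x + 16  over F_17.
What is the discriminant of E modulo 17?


4 a^3 + 27 b^2 = 4*9^3 + 27*16^2 = 2916 + 6912 = 9828
Delta = -16 * (9828) = -157248
Delta mod 17 = 2

Delta = 2 (mod 17)


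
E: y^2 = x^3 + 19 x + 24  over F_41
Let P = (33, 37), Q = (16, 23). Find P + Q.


P != Q, so use the chord formula.
s = (y2 - y1) / (x2 - x1) = (27) / (24) mod 41 = 37
x3 = s^2 - x1 - x2 mod 41 = 37^2 - 33 - 16 = 8
y3 = s (x1 - x3) - y1 mod 41 = 37 * (33 - 8) - 37 = 27

P + Q = (8, 27)


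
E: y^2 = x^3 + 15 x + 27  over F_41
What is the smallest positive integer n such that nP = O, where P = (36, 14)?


Compute successive multiples of P until we hit O:
  1P = (36, 14)
  2P = (31, 5)
  3P = (33, 16)
  4P = (18, 15)
  5P = (38, 18)
  6P = (12, 34)
  7P = (29, 28)
  8P = (21, 38)
  ... (continuing to 17P)
  17P = O

ord(P) = 17


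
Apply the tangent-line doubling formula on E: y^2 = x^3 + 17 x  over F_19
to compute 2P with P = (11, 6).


Doubling: s = (3 x1^2 + a) / (2 y1)
s = (3*11^2 + 17) / (2*6) mod 19 = 0
x3 = s^2 - 2 x1 mod 19 = 0^2 - 2*11 = 16
y3 = s (x1 - x3) - y1 mod 19 = 0 * (11 - 16) - 6 = 13

2P = (16, 13)


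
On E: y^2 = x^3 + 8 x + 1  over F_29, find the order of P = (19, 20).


Compute successive multiples of P until we hit O:
  1P = (19, 20)
  2P = (21, 11)
  3P = (2, 5)
  4P = (15, 4)
  5P = (11, 12)
  6P = (0, 28)
  7P = (6, 2)
  8P = (3, 20)
  ... (continuing to 25P)
  25P = O

ord(P) = 25


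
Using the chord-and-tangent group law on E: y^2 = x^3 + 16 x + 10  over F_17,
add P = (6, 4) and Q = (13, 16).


P != Q, so use the chord formula.
s = (y2 - y1) / (x2 - x1) = (12) / (7) mod 17 = 9
x3 = s^2 - x1 - x2 mod 17 = 9^2 - 6 - 13 = 11
y3 = s (x1 - x3) - y1 mod 17 = 9 * (6 - 11) - 4 = 2

P + Q = (11, 2)


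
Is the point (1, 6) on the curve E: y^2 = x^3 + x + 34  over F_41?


Check whether y^2 = x^3 + 1 x + 34 (mod 41) for (x, y) = (1, 6).
LHS: y^2 = 6^2 mod 41 = 36
RHS: x^3 + 1 x + 34 = 1^3 + 1*1 + 34 mod 41 = 36
LHS = RHS

Yes, on the curve


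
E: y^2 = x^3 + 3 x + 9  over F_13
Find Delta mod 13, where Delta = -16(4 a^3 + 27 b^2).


4 a^3 + 27 b^2 = 4*3^3 + 27*9^2 = 108 + 2187 = 2295
Delta = -16 * (2295) = -36720
Delta mod 13 = 5

Delta = 5 (mod 13)


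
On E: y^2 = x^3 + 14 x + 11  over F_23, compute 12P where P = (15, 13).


k = 12 = 1100_2 (binary, LSB first: 0011)
Double-and-add from P = (15, 13):
  bit 0 = 0: acc unchanged = O
  bit 1 = 0: acc unchanged = O
  bit 2 = 1: acc = O + (4, 19) = (4, 19)
  bit 3 = 1: acc = (4, 19) + (19, 11) = (1, 7)

12P = (1, 7)


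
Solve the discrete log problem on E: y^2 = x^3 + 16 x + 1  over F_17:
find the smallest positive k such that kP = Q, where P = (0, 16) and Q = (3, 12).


Enumerate multiples of P until we hit Q = (3, 12):
  1P = (0, 16)
  2P = (13, 3)
  3P = (5, 6)
  4P = (16, 16)
  5P = (1, 1)
  6P = (3, 12)
Match found at i = 6.

k = 6


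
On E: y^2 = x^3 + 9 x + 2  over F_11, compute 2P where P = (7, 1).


Doubling: s = (3 x1^2 + a) / (2 y1)
s = (3*7^2 + 9) / (2*1) mod 11 = 1
x3 = s^2 - 2 x1 mod 11 = 1^2 - 2*7 = 9
y3 = s (x1 - x3) - y1 mod 11 = 1 * (7 - 9) - 1 = 8

2P = (9, 8)


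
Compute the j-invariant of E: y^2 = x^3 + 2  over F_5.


Delta = -16(4 a^3 + 27 b^2) mod 5 = 2
-1728 * (4 a)^3 = -1728 * (4*0)^3 mod 5 = 0
j = 0 * 2^(-1) mod 5 = 0

j = 0 (mod 5)


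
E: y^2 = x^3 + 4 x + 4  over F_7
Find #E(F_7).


For each x in F_7, count y with y^2 = x^3 + 4 x + 4 mod 7:
  x = 0: RHS = 4, y in [2, 5]  -> 2 point(s)
  x = 1: RHS = 2, y in [3, 4]  -> 2 point(s)
  x = 3: RHS = 1, y in [1, 6]  -> 2 point(s)
  x = 4: RHS = 0, y in [0]  -> 1 point(s)
  x = 5: RHS = 2, y in [3, 4]  -> 2 point(s)
Affine points: 9. Add the point at infinity: total = 10.

#E(F_7) = 10


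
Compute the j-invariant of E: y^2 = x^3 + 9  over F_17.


Delta = -16(4 a^3 + 27 b^2) mod 17 = 11
-1728 * (4 a)^3 = -1728 * (4*0)^3 mod 17 = 0
j = 0 * 11^(-1) mod 17 = 0

j = 0 (mod 17)


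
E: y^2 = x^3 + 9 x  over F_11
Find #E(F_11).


For each x in F_11, count y with y^2 = x^3 + 9 x + 0 mod 11:
  x = 0: RHS = 0, y in [0]  -> 1 point(s)
  x = 2: RHS = 4, y in [2, 9]  -> 2 point(s)
  x = 4: RHS = 1, y in [1, 10]  -> 2 point(s)
  x = 5: RHS = 5, y in [4, 7]  -> 2 point(s)
  x = 8: RHS = 1, y in [1, 10]  -> 2 point(s)
  x = 10: RHS = 1, y in [1, 10]  -> 2 point(s)
Affine points: 11. Add the point at infinity: total = 12.

#E(F_11) = 12


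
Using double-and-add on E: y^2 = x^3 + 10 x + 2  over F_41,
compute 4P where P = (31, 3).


k = 4 = 100_2 (binary, LSB first: 001)
Double-and-add from P = (31, 3):
  bit 0 = 0: acc unchanged = O
  bit 1 = 0: acc unchanged = O
  bit 2 = 1: acc = O + (14, 37) = (14, 37)

4P = (14, 37)


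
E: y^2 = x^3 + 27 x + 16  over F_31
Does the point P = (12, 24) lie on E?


Check whether y^2 = x^3 + 27 x + 16 (mod 31) for (x, y) = (12, 24).
LHS: y^2 = 24^2 mod 31 = 18
RHS: x^3 + 27 x + 16 = 12^3 + 27*12 + 16 mod 31 = 22
LHS != RHS

No, not on the curve


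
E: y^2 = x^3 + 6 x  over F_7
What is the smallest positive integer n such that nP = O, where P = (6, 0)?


Compute successive multiples of P until we hit O:
  1P = (6, 0)
  2P = O

ord(P) = 2


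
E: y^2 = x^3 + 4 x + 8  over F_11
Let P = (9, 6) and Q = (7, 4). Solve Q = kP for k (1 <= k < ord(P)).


Enumerate multiples of P until we hit Q = (7, 4):
  1P = (9, 6)
  2P = (7, 4)
Match found at i = 2.

k = 2


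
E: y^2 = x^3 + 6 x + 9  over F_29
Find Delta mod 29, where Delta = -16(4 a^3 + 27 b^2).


4 a^3 + 27 b^2 = 4*6^3 + 27*9^2 = 864 + 2187 = 3051
Delta = -16 * (3051) = -48816
Delta mod 29 = 20

Delta = 20 (mod 29)


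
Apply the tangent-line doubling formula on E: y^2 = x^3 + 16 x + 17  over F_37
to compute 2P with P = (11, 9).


Doubling: s = (3 x1^2 + a) / (2 y1)
s = (3*11^2 + 16) / (2*9) mod 37 = 19
x3 = s^2 - 2 x1 mod 37 = 19^2 - 2*11 = 6
y3 = s (x1 - x3) - y1 mod 37 = 19 * (11 - 6) - 9 = 12

2P = (6, 12)


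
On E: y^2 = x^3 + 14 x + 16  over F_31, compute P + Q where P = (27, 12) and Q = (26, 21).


P != Q, so use the chord formula.
s = (y2 - y1) / (x2 - x1) = (9) / (30) mod 31 = 22
x3 = s^2 - x1 - x2 mod 31 = 22^2 - 27 - 26 = 28
y3 = s (x1 - x3) - y1 mod 31 = 22 * (27 - 28) - 12 = 28

P + Q = (28, 28)


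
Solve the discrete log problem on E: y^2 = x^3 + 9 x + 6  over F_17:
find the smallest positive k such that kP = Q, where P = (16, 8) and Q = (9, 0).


Enumerate multiples of P until we hit Q = (9, 0):
  1P = (16, 8)
  2P = (10, 5)
  3P = (4, 15)
  4P = (1, 13)
  5P = (2, 10)
  6P = (7, 15)
  7P = (3, 14)
  8P = (13, 5)
  9P = (6, 2)
  10P = (11, 12)
  11P = (9, 0)
Match found at i = 11.

k = 11


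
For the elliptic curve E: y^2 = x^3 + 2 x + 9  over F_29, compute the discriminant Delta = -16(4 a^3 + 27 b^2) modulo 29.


4 a^3 + 27 b^2 = 4*2^3 + 27*9^2 = 32 + 2187 = 2219
Delta = -16 * (2219) = -35504
Delta mod 29 = 21

Delta = 21 (mod 29)


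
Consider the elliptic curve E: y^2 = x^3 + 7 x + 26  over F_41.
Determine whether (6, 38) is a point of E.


Check whether y^2 = x^3 + 7 x + 26 (mod 41) for (x, y) = (6, 38).
LHS: y^2 = 38^2 mod 41 = 9
RHS: x^3 + 7 x + 26 = 6^3 + 7*6 + 26 mod 41 = 38
LHS != RHS

No, not on the curve


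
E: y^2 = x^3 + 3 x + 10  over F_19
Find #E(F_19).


For each x in F_19, count y with y^2 = x^3 + 3 x + 10 mod 19:
  x = 2: RHS = 5, y in [9, 10]  -> 2 point(s)
  x = 5: RHS = 17, y in [6, 13]  -> 2 point(s)
  x = 6: RHS = 16, y in [4, 15]  -> 2 point(s)
  x = 9: RHS = 6, y in [5, 14]  -> 2 point(s)
  x = 11: RHS = 6, y in [5, 14]  -> 2 point(s)
  x = 12: RHS = 7, y in [8, 11]  -> 2 point(s)
  x = 13: RHS = 4, y in [2, 17]  -> 2 point(s)
  x = 18: RHS = 6, y in [5, 14]  -> 2 point(s)
Affine points: 16. Add the point at infinity: total = 17.

#E(F_19) = 17


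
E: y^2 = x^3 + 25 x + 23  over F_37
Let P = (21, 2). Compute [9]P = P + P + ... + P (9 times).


k = 9 = 1001_2 (binary, LSB first: 1001)
Double-and-add from P = (21, 2):
  bit 0 = 1: acc = O + (21, 2) = (21, 2)
  bit 1 = 0: acc unchanged = (21, 2)
  bit 2 = 0: acc unchanged = (21, 2)
  bit 3 = 1: acc = (21, 2) + (33, 9) = (17, 25)

9P = (17, 25)


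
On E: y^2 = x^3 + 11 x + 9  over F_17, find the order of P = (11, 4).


Compute successive multiples of P until we hit O:
  1P = (11, 4)
  2P = (12, 13)
  3P = (7, 15)
  4P = (14, 0)
  5P = (7, 2)
  6P = (12, 4)
  7P = (11, 13)
  8P = O

ord(P) = 8


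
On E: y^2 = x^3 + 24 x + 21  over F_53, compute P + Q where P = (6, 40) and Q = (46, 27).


P != Q, so use the chord formula.
s = (y2 - y1) / (x2 - x1) = (40) / (40) mod 53 = 1
x3 = s^2 - x1 - x2 mod 53 = 1^2 - 6 - 46 = 2
y3 = s (x1 - x3) - y1 mod 53 = 1 * (6 - 2) - 40 = 17

P + Q = (2, 17)


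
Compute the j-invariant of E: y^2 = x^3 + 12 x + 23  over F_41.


Delta = -16(4 a^3 + 27 b^2) mod 41 = 32
-1728 * (4 a)^3 = -1728 * (4*12)^3 mod 41 = 33
j = 33 * 32^(-1) mod 41 = 10

j = 10 (mod 41)


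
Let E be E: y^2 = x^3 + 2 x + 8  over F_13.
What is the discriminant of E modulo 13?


4 a^3 + 27 b^2 = 4*2^3 + 27*8^2 = 32 + 1728 = 1760
Delta = -16 * (1760) = -28160
Delta mod 13 = 11

Delta = 11 (mod 13)


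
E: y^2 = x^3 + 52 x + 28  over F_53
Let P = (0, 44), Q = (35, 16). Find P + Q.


P != Q, so use the chord formula.
s = (y2 - y1) / (x2 - x1) = (25) / (35) mod 53 = 31
x3 = s^2 - x1 - x2 mod 53 = 31^2 - 0 - 35 = 25
y3 = s (x1 - x3) - y1 mod 53 = 31 * (0 - 25) - 44 = 29

P + Q = (25, 29)


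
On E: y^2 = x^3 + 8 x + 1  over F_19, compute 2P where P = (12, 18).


Doubling: s = (3 x1^2 + a) / (2 y1)
s = (3*12^2 + 8) / (2*18) mod 19 = 8
x3 = s^2 - 2 x1 mod 19 = 8^2 - 2*12 = 2
y3 = s (x1 - x3) - y1 mod 19 = 8 * (12 - 2) - 18 = 5

2P = (2, 5)


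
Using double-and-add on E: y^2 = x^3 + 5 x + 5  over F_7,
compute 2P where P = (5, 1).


k = 2 = 10_2 (binary, LSB first: 01)
Double-and-add from P = (5, 1):
  bit 0 = 0: acc unchanged = O
  bit 1 = 1: acc = O + (1, 5) = (1, 5)

2P = (1, 5)


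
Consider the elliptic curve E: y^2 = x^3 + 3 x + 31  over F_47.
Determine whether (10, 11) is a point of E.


Check whether y^2 = x^3 + 3 x + 31 (mod 47) for (x, y) = (10, 11).
LHS: y^2 = 11^2 mod 47 = 27
RHS: x^3 + 3 x + 31 = 10^3 + 3*10 + 31 mod 47 = 27
LHS = RHS

Yes, on the curve


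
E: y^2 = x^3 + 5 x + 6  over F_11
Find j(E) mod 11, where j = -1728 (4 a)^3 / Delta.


Delta = -16(4 a^3 + 27 b^2) mod 11 = 10
-1728 * (4 a)^3 = -1728 * (4*5)^3 mod 11 = 8
j = 8 * 10^(-1) mod 11 = 3

j = 3 (mod 11)


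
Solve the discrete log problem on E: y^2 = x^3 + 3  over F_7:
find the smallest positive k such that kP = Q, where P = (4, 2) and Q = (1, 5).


Enumerate multiples of P until we hit Q = (1, 5):
  1P = (4, 2)
  2P = (3, 3)
  3P = (1, 2)
  4P = (2, 5)
  5P = (5, 3)
  6P = (6, 3)
  7P = (6, 4)
  8P = (5, 4)
  9P = (2, 2)
  10P = (1, 5)
Match found at i = 10.

k = 10


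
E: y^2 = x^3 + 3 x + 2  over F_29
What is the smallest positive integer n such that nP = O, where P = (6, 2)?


Compute successive multiples of P until we hit O:
  1P = (6, 2)
  2P = (24, 6)
  3P = (8, 4)
  4P = (16, 17)
  5P = (2, 4)
  6P = (14, 2)
  7P = (9, 27)
  8P = (19, 25)
  ... (continuing to 18P)
  18P = O

ord(P) = 18


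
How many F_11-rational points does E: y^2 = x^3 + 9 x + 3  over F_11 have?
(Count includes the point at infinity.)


For each x in F_11, count y with y^2 = x^3 + 9 x + 3 mod 11:
  x = 0: RHS = 3, y in [5, 6]  -> 2 point(s)
  x = 4: RHS = 4, y in [2, 9]  -> 2 point(s)
  x = 6: RHS = 9, y in [3, 8]  -> 2 point(s)
  x = 8: RHS = 4, y in [2, 9]  -> 2 point(s)
  x = 10: RHS = 4, y in [2, 9]  -> 2 point(s)
Affine points: 10. Add the point at infinity: total = 11.

#E(F_11) = 11


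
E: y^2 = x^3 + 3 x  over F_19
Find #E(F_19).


For each x in F_19, count y with y^2 = x^3 + 3 x + 0 mod 19:
  x = 0: RHS = 0, y in [0]  -> 1 point(s)
  x = 1: RHS = 4, y in [2, 17]  -> 2 point(s)
  x = 3: RHS = 17, y in [6, 13]  -> 2 point(s)
  x = 4: RHS = 0, y in [0]  -> 1 point(s)
  x = 5: RHS = 7, y in [8, 11]  -> 2 point(s)
  x = 6: RHS = 6, y in [5, 14]  -> 2 point(s)
  x = 8: RHS = 4, y in [2, 17]  -> 2 point(s)
  x = 10: RHS = 4, y in [2, 17]  -> 2 point(s)
  x = 12: RHS = 16, y in [4, 15]  -> 2 point(s)
  x = 15: RHS = 0, y in [0]  -> 1 point(s)
  x = 17: RHS = 5, y in [9, 10]  -> 2 point(s)
Affine points: 19. Add the point at infinity: total = 20.

#E(F_19) = 20


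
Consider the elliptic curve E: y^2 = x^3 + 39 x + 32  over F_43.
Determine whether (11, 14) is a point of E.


Check whether y^2 = x^3 + 39 x + 32 (mod 43) for (x, y) = (11, 14).
LHS: y^2 = 14^2 mod 43 = 24
RHS: x^3 + 39 x + 32 = 11^3 + 39*11 + 32 mod 43 = 29
LHS != RHS

No, not on the curve


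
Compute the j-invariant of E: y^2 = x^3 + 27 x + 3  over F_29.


Delta = -16(4 a^3 + 27 b^2) mod 29 = 17
-1728 * (4 a)^3 = -1728 * (4*27)^3 mod 29 = 4
j = 4 * 17^(-1) mod 29 = 19

j = 19 (mod 29)


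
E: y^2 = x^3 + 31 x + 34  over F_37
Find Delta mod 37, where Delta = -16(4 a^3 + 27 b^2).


4 a^3 + 27 b^2 = 4*31^3 + 27*34^2 = 119164 + 31212 = 150376
Delta = -16 * (150376) = -2406016
Delta mod 37 = 20

Delta = 20 (mod 37)


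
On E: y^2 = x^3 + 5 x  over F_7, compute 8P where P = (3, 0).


k = 8 = 1000_2 (binary, LSB first: 0001)
Double-and-add from P = (3, 0):
  bit 0 = 0: acc unchanged = O
  bit 1 = 0: acc unchanged = O
  bit 2 = 0: acc unchanged = O
  bit 3 = 1: acc = O + O = O

8P = O


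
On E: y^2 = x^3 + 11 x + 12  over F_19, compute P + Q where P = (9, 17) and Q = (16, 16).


P != Q, so use the chord formula.
s = (y2 - y1) / (x2 - x1) = (18) / (7) mod 19 = 8
x3 = s^2 - x1 - x2 mod 19 = 8^2 - 9 - 16 = 1
y3 = s (x1 - x3) - y1 mod 19 = 8 * (9 - 1) - 17 = 9

P + Q = (1, 9)


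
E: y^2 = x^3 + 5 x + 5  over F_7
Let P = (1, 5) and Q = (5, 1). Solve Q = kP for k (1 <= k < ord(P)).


Enumerate multiples of P until we hit Q = (5, 1):
  1P = (1, 5)
  2P = (2, 4)
  3P = (5, 6)
  4P = (5, 1)
Match found at i = 4.

k = 4


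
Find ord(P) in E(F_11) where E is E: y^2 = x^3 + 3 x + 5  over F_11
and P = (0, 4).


Compute successive multiples of P until we hit O:
  1P = (0, 4)
  2P = (1, 8)
  3P = (4, 2)
  4P = (10, 1)
  5P = (10, 10)
  6P = (4, 9)
  7P = (1, 3)
  8P = (0, 7)
  ... (continuing to 9P)
  9P = O

ord(P) = 9


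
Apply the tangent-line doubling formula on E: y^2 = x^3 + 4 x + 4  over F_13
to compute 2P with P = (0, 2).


Doubling: s = (3 x1^2 + a) / (2 y1)
s = (3*0^2 + 4) / (2*2) mod 13 = 1
x3 = s^2 - 2 x1 mod 13 = 1^2 - 2*0 = 1
y3 = s (x1 - x3) - y1 mod 13 = 1 * (0 - 1) - 2 = 10

2P = (1, 10)


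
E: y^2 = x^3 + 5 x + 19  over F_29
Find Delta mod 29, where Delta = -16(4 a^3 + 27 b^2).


4 a^3 + 27 b^2 = 4*5^3 + 27*19^2 = 500 + 9747 = 10247
Delta = -16 * (10247) = -163952
Delta mod 29 = 14

Delta = 14 (mod 29)


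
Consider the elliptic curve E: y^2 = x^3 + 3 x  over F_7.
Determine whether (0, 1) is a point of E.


Check whether y^2 = x^3 + 3 x + 0 (mod 7) for (x, y) = (0, 1).
LHS: y^2 = 1^2 mod 7 = 1
RHS: x^3 + 3 x + 0 = 0^3 + 3*0 + 0 mod 7 = 0
LHS != RHS

No, not on the curve


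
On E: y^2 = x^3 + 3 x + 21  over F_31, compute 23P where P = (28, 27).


k = 23 = 10111_2 (binary, LSB first: 11101)
Double-and-add from P = (28, 27):
  bit 0 = 1: acc = O + (28, 27) = (28, 27)
  bit 1 = 1: acc = (28, 27) + (22, 28) = (6, 21)
  bit 2 = 1: acc = (6, 21) + (25, 2) = (1, 5)
  bit 3 = 0: acc unchanged = (1, 5)
  bit 4 = 1: acc = (1, 5) + (29, 10) = (21, 18)

23P = (21, 18)


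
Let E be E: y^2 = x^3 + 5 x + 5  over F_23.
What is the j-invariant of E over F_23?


Delta = -16(4 a^3 + 27 b^2) mod 23 = 14
-1728 * (4 a)^3 = -1728 * (4*5)^3 mod 23 = 12
j = 12 * 14^(-1) mod 23 = 14

j = 14 (mod 23)


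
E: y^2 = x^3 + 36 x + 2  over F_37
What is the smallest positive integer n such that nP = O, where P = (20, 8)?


Compute successive multiples of P until we hit O:
  1P = (20, 8)
  2P = (33, 33)
  3P = (12, 33)
  4P = (35, 25)
  5P = (29, 4)
  6P = (22, 34)
  7P = (16, 7)
  8P = (8, 32)
  ... (continuing to 47P)
  47P = O

ord(P) = 47


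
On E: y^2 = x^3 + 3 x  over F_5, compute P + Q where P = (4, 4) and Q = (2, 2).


P != Q, so use the chord formula.
s = (y2 - y1) / (x2 - x1) = (3) / (3) mod 5 = 1
x3 = s^2 - x1 - x2 mod 5 = 1^2 - 4 - 2 = 0
y3 = s (x1 - x3) - y1 mod 5 = 1 * (4 - 0) - 4 = 0

P + Q = (0, 0)


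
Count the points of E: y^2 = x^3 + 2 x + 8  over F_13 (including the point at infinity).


For each x in F_13, count y with y^2 = x^3 + 2 x + 8 mod 13:
  x = 5: RHS = 0, y in [0]  -> 1 point(s)
  x = 7: RHS = 1, y in [1, 12]  -> 2 point(s)
  x = 8: RHS = 3, y in [4, 9]  -> 2 point(s)
  x = 9: RHS = 1, y in [1, 12]  -> 2 point(s)
  x = 10: RHS = 1, y in [1, 12]  -> 2 point(s)
  x = 11: RHS = 9, y in [3, 10]  -> 2 point(s)
Affine points: 11. Add the point at infinity: total = 12.

#E(F_13) = 12


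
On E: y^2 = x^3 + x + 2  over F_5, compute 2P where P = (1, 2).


Doubling: s = (3 x1^2 + a) / (2 y1)
s = (3*1^2 + 1) / (2*2) mod 5 = 1
x3 = s^2 - 2 x1 mod 5 = 1^2 - 2*1 = 4
y3 = s (x1 - x3) - y1 mod 5 = 1 * (1 - 4) - 2 = 0

2P = (4, 0)


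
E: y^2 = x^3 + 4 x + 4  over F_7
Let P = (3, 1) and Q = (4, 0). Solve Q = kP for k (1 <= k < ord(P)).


Enumerate multiples of P until we hit Q = (4, 0):
  1P = (3, 1)
  2P = (5, 3)
  3P = (0, 2)
  4P = (1, 3)
  5P = (4, 0)
Match found at i = 5.

k = 5


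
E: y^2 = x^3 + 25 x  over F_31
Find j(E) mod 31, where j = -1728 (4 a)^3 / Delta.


Delta = -16(4 a^3 + 27 b^2) mod 31 = 29
-1728 * (4 a)^3 = -1728 * (4*25)^3 mod 31 = 16
j = 16 * 29^(-1) mod 31 = 23

j = 23 (mod 31)


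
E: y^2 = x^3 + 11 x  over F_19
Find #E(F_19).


For each x in F_19, count y with y^2 = x^3 + 11 x + 0 mod 19:
  x = 0: RHS = 0, y in [0]  -> 1 point(s)
  x = 2: RHS = 11, y in [7, 12]  -> 2 point(s)
  x = 5: RHS = 9, y in [3, 16]  -> 2 point(s)
  x = 6: RHS = 16, y in [4, 15]  -> 2 point(s)
  x = 8: RHS = 11, y in [7, 12]  -> 2 point(s)
  x = 9: RHS = 11, y in [7, 12]  -> 2 point(s)
  x = 12: RHS = 17, y in [6, 13]  -> 2 point(s)
  x = 15: RHS = 6, y in [5, 14]  -> 2 point(s)
  x = 16: RHS = 16, y in [4, 15]  -> 2 point(s)
  x = 18: RHS = 7, y in [8, 11]  -> 2 point(s)
Affine points: 19. Add the point at infinity: total = 20.

#E(F_19) = 20
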